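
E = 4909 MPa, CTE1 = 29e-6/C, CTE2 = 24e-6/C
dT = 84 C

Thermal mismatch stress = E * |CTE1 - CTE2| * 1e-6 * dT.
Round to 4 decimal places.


= 4909 * 5e-6 * 84
= 2.0618 MPa

2.0618


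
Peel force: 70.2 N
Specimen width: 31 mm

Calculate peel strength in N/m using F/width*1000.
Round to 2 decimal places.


Peel strength = 70.2 / 31 * 1000 = 2264.52 N/m

2264.52


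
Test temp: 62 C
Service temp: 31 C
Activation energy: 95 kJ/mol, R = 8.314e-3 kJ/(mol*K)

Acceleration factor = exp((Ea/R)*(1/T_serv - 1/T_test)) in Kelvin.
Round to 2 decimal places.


AF = exp((95/0.008314)*(1/304.15 - 1/335.15))
= 32.30

32.30


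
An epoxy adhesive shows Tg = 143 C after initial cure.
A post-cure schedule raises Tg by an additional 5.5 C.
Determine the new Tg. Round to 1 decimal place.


New Tg = 143 + 5.5
= 148.5 C

148.5


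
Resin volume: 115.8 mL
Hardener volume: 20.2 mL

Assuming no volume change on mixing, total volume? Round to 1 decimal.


V_total = 115.8 + 20.2 = 136.0 mL

136.0


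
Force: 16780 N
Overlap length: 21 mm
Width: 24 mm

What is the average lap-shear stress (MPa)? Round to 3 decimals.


Average shear stress = F / (overlap * width)
= 16780 / (21 * 24)
= 33.294 MPa

33.294


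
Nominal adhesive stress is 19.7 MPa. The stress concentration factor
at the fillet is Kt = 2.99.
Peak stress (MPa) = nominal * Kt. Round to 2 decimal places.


Peak = 19.7 * 2.99 = 58.90 MPa

58.90


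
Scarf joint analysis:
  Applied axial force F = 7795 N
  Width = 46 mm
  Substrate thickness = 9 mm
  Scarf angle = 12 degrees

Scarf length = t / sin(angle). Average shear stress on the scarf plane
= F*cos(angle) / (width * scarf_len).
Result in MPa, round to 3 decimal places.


Scarf length = 9 / sin(12 deg) = 43.2876 mm
cos(12 deg) = 0.978148
Shear = 7795 * 0.978148 / (46 * 43.2876)
= 3.829 MPa

3.829


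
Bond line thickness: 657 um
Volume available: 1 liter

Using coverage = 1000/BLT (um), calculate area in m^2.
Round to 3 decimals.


1 L = 1e6 mm^3, thickness = 657 um = 0.657 mm
Area = 1e6 / 0.657 mm^2 = (1e6 / 0.657) / 1e6 m^2 = 1000 / 657 m^2
= 1.522 m^2

1.522


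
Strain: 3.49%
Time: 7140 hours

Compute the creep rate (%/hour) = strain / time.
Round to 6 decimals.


Creep rate = 3.49 / 7140
= 0.000489 %/h

0.000489


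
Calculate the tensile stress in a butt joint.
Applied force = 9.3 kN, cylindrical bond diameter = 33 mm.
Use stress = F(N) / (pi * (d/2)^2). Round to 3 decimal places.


A = pi * 16.5^2 = 855.2986 mm^2
sigma = 9300.0 / 855.2986 = 10.873 MPa

10.873


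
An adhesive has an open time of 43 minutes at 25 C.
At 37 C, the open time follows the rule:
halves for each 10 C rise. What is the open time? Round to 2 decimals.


Factor = 2^((37-25)/10) = 2.2974
Open time = 43 / 2.2974 = 18.72 min

18.72


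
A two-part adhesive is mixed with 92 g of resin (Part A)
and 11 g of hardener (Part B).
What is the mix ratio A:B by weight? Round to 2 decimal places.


Mix ratio = mass_A / mass_B
= 92 / 11
= 8.36

8.36


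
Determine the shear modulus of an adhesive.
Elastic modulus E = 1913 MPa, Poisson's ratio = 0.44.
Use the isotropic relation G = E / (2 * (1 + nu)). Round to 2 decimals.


G = 1913 / (2*(1+0.44)) = 1913 / 2.88
= 664.24 MPa

664.24


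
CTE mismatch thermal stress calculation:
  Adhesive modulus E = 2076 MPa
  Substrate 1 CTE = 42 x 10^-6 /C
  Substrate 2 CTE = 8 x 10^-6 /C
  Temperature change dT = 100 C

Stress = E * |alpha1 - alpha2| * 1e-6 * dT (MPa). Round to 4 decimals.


delta_alpha = |42 - 8| = 34 x 10^-6/C
Stress = 2076 * 34e-6 * 100
= 7.0584 MPa

7.0584


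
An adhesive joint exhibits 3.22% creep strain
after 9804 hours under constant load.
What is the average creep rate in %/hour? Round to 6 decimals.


Creep rate = strain / time
= 3.22 / 9804
= 0.000328 %/h

0.000328


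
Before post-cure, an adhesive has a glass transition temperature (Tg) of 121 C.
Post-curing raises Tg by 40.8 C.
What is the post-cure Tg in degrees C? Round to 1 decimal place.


Tg_post = Tg_base + delta_Tg
= 121 + 40.8
= 161.8 C

161.8


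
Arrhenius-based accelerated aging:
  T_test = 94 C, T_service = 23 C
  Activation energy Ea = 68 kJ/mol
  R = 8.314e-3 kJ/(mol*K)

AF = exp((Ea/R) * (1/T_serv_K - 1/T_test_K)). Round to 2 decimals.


T_test_K = 367.15, T_serv_K = 296.15
AF = exp((68/8.314e-3) * (1/296.15 - 1/367.15))
= 208.67

208.67


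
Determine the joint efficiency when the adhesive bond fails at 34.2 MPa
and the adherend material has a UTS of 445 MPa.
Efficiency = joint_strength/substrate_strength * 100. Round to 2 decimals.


Joint efficiency = 34.2 / 445 * 100
= 7.69%

7.69


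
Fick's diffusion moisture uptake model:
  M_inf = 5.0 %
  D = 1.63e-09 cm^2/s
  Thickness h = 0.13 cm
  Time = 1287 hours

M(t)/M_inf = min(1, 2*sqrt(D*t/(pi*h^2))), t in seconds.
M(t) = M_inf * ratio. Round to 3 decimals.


t_sec = 1287 * 3600 = 4633200
ratio = 2*sqrt(1.63e-09*4633200/(pi*0.13^2))
= min(1, 0.754303)
= 0.754303
M(t) = 5.0 * 0.754303 = 3.772 %

3.772


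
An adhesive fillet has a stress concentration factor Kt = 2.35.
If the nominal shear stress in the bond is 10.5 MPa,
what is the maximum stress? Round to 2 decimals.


Max stress = 10.5 * 2.35 = 24.68 MPa

24.68


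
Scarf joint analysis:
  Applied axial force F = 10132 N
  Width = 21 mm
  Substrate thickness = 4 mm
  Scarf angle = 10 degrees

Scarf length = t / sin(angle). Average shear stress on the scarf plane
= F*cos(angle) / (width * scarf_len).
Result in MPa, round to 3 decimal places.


Scarf length = 4 / sin(10 deg) = 23.0351 mm
cos(10 deg) = 0.984808
Shear = 10132 * 0.984808 / (21 * 23.0351)
= 20.627 MPa

20.627


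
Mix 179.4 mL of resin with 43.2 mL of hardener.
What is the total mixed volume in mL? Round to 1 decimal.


Total = 179.4 + 43.2 = 222.6 mL

222.6


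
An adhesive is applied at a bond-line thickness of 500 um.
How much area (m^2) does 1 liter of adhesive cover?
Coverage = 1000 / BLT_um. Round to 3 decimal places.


Coverage = 1000 / 500 = 2.000 m^2

2.000


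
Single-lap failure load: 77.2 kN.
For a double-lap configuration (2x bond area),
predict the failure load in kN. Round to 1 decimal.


Failure load = 77.2 * 2 = 154.4 kN

154.4


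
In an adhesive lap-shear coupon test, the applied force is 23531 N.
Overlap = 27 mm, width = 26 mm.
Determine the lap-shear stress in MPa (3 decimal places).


stress = F / (overlap * width)
= 23531 / (27 * 26)
= 33.520 MPa

33.520


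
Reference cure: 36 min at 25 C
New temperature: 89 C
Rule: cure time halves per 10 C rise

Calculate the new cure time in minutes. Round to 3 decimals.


factor = 2^((89-25)/10) = 84.4485
t_new = 36 / 84.4485 = 0.426 min

0.426


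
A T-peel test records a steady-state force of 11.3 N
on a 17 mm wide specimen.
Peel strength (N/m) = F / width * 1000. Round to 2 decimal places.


Peel strength = 11.3 / 17 * 1000
= 664.71 N/m

664.71


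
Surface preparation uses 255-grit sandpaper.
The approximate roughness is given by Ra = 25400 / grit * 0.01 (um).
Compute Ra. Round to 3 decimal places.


Ra = 25400 / 255 * 0.01
= 254 / 255
= 0.996 um

0.996


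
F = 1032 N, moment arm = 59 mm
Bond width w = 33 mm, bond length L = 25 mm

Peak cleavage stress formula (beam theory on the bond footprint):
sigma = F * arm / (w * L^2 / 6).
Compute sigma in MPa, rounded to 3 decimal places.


sigma = (1032 * 59) / (33 * 625 / 6)
= 60888 * 6 / 20625
= 365328 / 20625
= 17.713 MPa

17.713


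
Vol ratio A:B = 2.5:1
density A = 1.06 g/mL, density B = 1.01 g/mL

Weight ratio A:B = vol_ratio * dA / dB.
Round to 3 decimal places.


Weight ratio = 2.5 * 1.06 / 1.01
= 2.624

2.624


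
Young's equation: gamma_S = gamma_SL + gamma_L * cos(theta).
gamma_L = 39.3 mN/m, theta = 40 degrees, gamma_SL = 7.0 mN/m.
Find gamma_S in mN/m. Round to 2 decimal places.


cos(40 deg) = 0.766044
gamma_S = 7.0 + 39.3 * 0.766044
= 37.11 mN/m

37.11


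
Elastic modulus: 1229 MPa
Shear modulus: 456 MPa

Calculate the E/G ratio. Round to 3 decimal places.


E / G = 1229 / 456 = 2.695

2.695


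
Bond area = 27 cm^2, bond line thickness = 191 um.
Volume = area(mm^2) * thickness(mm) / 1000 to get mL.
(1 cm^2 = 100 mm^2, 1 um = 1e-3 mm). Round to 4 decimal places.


area_mm2 = 27 * 100 = 2700
blt_mm = 191 * 1e-3 = 0.191
vol_mm3 = 2700 * 0.191 = 515.7
vol_mL = 515.7 / 1000 = 0.5157 mL

0.5157


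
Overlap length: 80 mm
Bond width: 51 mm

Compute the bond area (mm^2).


Bond area = 80 * 51 = 4080 mm^2

4080


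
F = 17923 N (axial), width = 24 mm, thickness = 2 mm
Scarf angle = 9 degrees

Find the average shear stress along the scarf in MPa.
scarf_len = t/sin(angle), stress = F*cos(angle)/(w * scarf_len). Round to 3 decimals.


scarf_len = 2/sin(9 deg) = 12.7849
cos(9 deg) = 0.987688
stress = 17923*0.987688/(24*12.7849) = 57.693 MPa

57.693


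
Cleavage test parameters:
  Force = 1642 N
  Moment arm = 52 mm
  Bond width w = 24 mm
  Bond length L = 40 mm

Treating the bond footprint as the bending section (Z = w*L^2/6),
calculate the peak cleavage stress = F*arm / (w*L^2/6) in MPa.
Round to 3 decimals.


M = 1642 * 52 = 85384 N*mm
Z = 24 * 40^2 / 6 = 38400 / 6 mm^3
sigma = M / Z = 6 * 85384 / 38400 = 512304 / 38400
= 13.341 MPa

13.341


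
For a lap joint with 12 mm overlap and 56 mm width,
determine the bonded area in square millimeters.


Area = 12 * 56 = 672 mm^2

672


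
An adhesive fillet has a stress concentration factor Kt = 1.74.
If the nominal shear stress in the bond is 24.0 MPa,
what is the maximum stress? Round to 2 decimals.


Max stress = 24.0 * 1.74 = 41.76 MPa

41.76


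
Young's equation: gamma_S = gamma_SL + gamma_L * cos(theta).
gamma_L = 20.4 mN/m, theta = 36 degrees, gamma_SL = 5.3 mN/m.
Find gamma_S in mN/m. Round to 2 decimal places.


cos(36 deg) = 0.809017
gamma_S = 5.3 + 20.4 * 0.809017
= 21.80 mN/m

21.80


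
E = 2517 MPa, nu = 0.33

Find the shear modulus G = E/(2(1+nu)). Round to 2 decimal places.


G = 2517 / (2 * 1.33)
= 946.24 MPa

946.24


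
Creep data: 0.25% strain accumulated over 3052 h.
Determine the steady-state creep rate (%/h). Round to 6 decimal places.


Rate = 0.25 / 3052 = 0.000082 %/h

0.000082


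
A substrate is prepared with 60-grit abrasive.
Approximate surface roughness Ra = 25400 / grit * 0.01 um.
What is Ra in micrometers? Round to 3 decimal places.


Ra = 25400 / 60 * 0.01 = 4.233 um

4.233


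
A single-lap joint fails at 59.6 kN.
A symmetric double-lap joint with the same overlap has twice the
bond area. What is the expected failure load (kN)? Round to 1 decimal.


Double-lap load = 2 * 59.6 = 119.2 kN

119.2


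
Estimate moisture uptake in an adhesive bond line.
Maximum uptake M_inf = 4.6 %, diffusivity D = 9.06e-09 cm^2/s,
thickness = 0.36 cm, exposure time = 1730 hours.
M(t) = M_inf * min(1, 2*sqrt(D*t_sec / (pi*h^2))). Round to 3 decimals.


Convert time: 1730 h = 6228000 s
ratio = min(1, 2*sqrt(9.06e-09*6228000/(pi*0.36^2)))
= 0.744545
M(t) = 4.6 * 0.744545 = 3.425%

3.425


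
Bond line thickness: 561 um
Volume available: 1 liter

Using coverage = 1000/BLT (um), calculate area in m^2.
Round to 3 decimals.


1 L = 1e6 mm^3, thickness = 561 um = 0.561 mm
Area = 1e6 / 0.561 mm^2 = (1e6 / 0.561) / 1e6 m^2 = 1000 / 561 m^2
= 1.783 m^2

1.783


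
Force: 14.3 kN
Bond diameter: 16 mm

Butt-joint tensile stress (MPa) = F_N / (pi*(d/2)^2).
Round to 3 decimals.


F_N = 14.3 * 1000 = 14300.0 N
A = pi*(8.0)^2 = 201.0619 mm^2
stress = 14300.0 / 201.0619 = 71.122 MPa

71.122


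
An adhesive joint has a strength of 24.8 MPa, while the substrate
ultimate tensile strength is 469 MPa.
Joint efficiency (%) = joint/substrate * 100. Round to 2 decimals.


Efficiency = 24.8 / 469 * 100
= 5.29%

5.29


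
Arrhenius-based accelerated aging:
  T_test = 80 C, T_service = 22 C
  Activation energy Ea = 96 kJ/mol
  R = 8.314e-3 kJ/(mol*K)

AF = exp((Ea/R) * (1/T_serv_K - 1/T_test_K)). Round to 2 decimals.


T_test_K = 353.15, T_serv_K = 295.15
AF = exp((96/8.314e-3) * (1/295.15 - 1/353.15))
= 617.21

617.21


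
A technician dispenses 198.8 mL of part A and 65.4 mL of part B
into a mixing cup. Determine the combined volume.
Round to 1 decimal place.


Combined volume = 198.8 + 65.4
= 264.2 mL

264.2


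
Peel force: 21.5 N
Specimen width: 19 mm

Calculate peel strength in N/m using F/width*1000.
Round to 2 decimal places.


Peel strength = 21.5 / 19 * 1000 = 1131.58 N/m

1131.58


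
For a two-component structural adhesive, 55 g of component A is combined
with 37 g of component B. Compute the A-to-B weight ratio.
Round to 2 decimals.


Weight ratio A:B = 55 / 37
= 1.49

1.49


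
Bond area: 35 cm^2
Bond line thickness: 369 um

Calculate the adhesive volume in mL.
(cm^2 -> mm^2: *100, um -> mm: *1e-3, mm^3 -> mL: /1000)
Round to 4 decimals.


V = 35*100 * 369*1e-3 / 1000
= 1.2915 mL

1.2915


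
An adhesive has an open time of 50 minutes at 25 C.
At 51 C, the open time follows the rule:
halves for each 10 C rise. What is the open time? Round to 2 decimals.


Factor = 2^((51-25)/10) = 6.0629
Open time = 50 / 6.0629 = 8.25 min

8.25


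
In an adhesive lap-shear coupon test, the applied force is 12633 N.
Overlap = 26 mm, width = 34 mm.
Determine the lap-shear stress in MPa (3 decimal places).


stress = F / (overlap * width)
= 12633 / (26 * 34)
= 14.291 MPa

14.291


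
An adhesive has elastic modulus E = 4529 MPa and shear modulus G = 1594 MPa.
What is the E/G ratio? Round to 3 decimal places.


E/G = 4529 / 1594 = 2.841

2.841


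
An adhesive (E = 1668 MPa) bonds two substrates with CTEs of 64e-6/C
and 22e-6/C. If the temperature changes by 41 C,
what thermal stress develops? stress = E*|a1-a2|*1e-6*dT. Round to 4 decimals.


Stress = 1668 * |64 - 22| * 1e-6 * 41
= 2.8723 MPa

2.8723


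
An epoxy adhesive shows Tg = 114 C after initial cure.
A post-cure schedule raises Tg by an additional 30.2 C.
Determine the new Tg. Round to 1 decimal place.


New Tg = 114 + 30.2
= 144.2 C

144.2


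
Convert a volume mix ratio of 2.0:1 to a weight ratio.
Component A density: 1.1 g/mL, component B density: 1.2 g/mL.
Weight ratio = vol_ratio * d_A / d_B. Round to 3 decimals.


= 2.0 * 1.1 / 1.2 = 1.833

1.833


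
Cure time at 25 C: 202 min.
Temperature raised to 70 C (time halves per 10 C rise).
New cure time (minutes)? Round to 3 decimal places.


Acceleration factor = 2^(45/10) = 22.6274
New time = 202 / 22.6274 = 8.927 min

8.927


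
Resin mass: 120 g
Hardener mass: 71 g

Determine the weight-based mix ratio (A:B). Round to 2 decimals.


Ratio = 120 / 71 = 1.69

1.69


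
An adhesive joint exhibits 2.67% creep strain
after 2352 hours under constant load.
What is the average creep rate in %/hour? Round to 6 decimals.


Creep rate = strain / time
= 2.67 / 2352
= 0.001135 %/h

0.001135


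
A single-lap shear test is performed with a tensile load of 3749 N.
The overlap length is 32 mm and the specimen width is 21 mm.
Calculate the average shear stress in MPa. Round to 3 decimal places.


Shear stress = F / (overlap * width)
= 3749 / (32 * 21)
= 3749 / 672
= 5.579 MPa

5.579


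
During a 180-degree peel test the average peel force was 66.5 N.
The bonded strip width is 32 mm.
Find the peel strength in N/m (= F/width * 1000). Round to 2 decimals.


Peel strength = F/width * 1000
= 66.5 / 32 * 1000
= 2078.13 N/m

2078.13


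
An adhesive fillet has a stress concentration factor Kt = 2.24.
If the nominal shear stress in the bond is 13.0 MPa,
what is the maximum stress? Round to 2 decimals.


Max stress = 13.0 * 2.24 = 29.12 MPa

29.12


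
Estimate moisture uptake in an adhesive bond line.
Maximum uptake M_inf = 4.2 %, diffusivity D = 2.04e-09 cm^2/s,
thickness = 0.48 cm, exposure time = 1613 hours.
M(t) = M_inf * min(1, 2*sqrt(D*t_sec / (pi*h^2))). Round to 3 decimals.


Convert time: 1613 h = 5806800 s
ratio = min(1, 2*sqrt(2.04e-09*5806800/(pi*0.48^2)))
= 0.255857
M(t) = 4.2 * 0.255857 = 1.075%

1.075


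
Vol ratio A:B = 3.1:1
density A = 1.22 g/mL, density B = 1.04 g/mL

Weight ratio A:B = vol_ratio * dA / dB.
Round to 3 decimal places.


Weight ratio = 3.1 * 1.22 / 1.04
= 3.637

3.637


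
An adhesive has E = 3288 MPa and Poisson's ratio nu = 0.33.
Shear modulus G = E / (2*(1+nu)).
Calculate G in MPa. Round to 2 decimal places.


G = 3288 / (2*(1+0.33))
= 3288 / 2.66
= 1236.09 MPa

1236.09


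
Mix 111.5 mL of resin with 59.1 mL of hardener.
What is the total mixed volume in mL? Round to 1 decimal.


Total = 111.5 + 59.1 = 170.6 mL

170.6


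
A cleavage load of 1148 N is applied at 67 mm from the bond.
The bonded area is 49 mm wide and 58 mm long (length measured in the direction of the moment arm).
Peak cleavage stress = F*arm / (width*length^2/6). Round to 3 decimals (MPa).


Moment = 1148 * 67 = 76916 N*mm
Section modulus = 49 * 3364 / 6 = 164836 / 6 mm^3
Stress = 76916 / (164836 / 6) = 461496 / 164836
= 2.800 MPa

2.800


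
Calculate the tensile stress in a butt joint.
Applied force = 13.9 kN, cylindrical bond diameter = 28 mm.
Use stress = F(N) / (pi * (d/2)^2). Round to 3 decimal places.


A = pi * 14.0^2 = 615.7522 mm^2
sigma = 13900.0 / 615.7522 = 22.574 MPa

22.574


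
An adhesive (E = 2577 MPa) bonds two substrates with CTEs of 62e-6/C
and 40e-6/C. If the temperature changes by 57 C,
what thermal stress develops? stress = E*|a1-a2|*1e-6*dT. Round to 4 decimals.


Stress = 2577 * |62 - 40| * 1e-6 * 57
= 3.2316 MPa

3.2316


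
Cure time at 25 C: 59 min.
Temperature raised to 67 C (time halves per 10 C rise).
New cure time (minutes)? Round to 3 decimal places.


Acceleration factor = 2^(42/10) = 18.3792
New time = 59 / 18.3792 = 3.210 min

3.210


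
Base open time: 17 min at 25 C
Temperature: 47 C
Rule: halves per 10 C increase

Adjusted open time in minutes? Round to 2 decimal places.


Acceleration = 2^((47-25)/10) = 4.5948
Open time = 17 / 4.5948 = 3.70 min

3.70


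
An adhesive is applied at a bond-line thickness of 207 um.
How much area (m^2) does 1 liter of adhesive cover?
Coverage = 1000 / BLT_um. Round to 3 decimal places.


Coverage = 1000 / 207 = 4.831 m^2

4.831


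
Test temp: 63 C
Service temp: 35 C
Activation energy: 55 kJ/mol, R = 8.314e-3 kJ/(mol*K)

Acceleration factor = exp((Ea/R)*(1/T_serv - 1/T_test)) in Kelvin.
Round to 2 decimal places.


AF = exp((55/0.008314)*(1/308.15 - 1/336.15))
= 5.98

5.98


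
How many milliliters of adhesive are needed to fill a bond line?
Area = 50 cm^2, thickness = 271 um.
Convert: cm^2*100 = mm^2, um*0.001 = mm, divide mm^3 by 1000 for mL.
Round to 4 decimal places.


= (50 * 100) * (271 * 0.001) / 1000
= 1.3550 mL

1.3550


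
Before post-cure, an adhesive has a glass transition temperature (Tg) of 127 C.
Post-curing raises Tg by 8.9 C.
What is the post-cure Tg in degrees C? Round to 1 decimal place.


Tg_post = Tg_base + delta_Tg
= 127 + 8.9
= 135.9 C

135.9


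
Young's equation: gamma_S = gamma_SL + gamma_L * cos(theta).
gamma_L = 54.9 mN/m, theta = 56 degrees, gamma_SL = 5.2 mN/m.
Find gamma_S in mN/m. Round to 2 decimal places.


cos(56 deg) = 0.559193
gamma_S = 5.2 + 54.9 * 0.559193
= 35.90 mN/m

35.90


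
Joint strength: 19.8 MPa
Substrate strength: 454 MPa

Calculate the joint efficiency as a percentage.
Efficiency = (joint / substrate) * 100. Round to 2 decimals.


Efficiency = (19.8 / 454) * 100 = 4.36%

4.36


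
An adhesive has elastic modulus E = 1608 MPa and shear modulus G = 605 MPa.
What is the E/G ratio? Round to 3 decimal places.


E/G = 1608 / 605 = 2.658

2.658


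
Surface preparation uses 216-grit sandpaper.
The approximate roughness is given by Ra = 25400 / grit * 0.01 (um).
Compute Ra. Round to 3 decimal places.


Ra = 25400 / 216 * 0.01
= 254 / 216
= 1.176 um

1.176


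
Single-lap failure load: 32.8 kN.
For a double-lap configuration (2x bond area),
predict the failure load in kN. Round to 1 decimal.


Failure load = 32.8 * 2 = 65.6 kN

65.6


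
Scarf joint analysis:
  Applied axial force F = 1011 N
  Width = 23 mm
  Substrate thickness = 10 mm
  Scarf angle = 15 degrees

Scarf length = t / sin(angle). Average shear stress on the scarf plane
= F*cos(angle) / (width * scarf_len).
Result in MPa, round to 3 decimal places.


Scarf length = 10 / sin(15 deg) = 38.6370 mm
cos(15 deg) = 0.965926
Shear = 1011 * 0.965926 / (23 * 38.6370)
= 1.099 MPa

1.099


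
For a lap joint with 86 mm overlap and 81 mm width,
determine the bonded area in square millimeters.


Area = 86 * 81 = 6966 mm^2

6966


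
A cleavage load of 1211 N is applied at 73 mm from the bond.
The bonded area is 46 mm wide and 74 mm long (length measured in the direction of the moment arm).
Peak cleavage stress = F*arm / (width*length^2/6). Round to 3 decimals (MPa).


Moment = 1211 * 73 = 88403 N*mm
Section modulus = 46 * 5476 / 6 = 251896 / 6 mm^3
Stress = 88403 / (251896 / 6) = 530418 / 251896
= 2.106 MPa

2.106


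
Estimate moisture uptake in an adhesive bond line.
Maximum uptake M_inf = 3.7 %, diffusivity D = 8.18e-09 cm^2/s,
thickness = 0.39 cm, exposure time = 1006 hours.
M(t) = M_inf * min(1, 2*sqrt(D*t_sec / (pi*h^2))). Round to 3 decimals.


Convert time: 1006 h = 3621600 s
ratio = min(1, 2*sqrt(8.18e-09*3621600/(pi*0.39^2)))
= 0.497986
M(t) = 3.7 * 0.497986 = 1.843%

1.843


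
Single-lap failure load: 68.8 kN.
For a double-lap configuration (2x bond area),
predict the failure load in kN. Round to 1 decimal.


Failure load = 68.8 * 2 = 137.6 kN

137.6


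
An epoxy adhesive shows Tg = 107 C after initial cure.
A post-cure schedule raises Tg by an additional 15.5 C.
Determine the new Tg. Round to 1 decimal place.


New Tg = 107 + 15.5
= 122.5 C

122.5


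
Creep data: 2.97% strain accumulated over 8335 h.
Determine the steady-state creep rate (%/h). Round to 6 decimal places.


Rate = 2.97 / 8335 = 0.000356 %/h

0.000356


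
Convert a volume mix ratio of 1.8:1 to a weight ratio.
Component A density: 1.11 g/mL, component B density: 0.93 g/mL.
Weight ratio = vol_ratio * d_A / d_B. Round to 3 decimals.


= 1.8 * 1.11 / 0.93 = 2.148

2.148


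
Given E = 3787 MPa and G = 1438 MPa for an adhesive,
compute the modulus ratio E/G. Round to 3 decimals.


E/G ratio = 3787 / 1438 = 2.634

2.634


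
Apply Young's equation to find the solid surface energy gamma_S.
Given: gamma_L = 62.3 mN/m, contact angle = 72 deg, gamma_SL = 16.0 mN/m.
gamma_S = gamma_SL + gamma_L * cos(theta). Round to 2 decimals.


theta_rad = 72 * pi/180 = 1.256637
gamma_S = 16.0 + 62.3 * cos(1.256637)
= 35.25 mN/m

35.25


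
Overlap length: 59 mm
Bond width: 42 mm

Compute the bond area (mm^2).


Bond area = 59 * 42 = 2478 mm^2

2478


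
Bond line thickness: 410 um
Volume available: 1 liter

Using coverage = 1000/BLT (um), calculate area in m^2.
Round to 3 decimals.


1 L = 1e6 mm^3, thickness = 410 um = 0.41 mm
Area = 1e6 / 0.41 mm^2 = (1e6 / 0.41) / 1e6 m^2 = 1000 / 410 m^2
= 2.439 m^2

2.439


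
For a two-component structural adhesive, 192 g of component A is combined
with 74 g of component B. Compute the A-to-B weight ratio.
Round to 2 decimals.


Weight ratio A:B = 192 / 74
= 2.59

2.59


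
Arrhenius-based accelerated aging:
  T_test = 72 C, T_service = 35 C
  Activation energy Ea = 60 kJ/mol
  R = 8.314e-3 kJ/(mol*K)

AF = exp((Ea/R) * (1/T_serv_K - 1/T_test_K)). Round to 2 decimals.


T_test_K = 345.15, T_serv_K = 308.15
AF = exp((60/8.314e-3) * (1/308.15 - 1/345.15))
= 12.31

12.31


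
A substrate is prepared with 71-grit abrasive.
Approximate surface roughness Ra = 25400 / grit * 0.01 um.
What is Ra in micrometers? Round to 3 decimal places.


Ra = 25400 / 71 * 0.01 = 3.577 um

3.577


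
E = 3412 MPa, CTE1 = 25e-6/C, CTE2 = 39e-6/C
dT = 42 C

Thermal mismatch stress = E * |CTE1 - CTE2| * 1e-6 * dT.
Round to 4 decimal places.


= 3412 * 14e-6 * 42
= 2.0063 MPa

2.0063


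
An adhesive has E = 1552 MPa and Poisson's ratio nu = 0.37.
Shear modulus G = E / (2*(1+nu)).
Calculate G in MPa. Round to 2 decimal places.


G = 1552 / (2*(1+0.37))
= 1552 / 2.74
= 566.42 MPa

566.42


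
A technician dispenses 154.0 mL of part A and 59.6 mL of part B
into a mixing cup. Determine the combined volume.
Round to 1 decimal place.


Combined volume = 154.0 + 59.6
= 213.6 mL

213.6


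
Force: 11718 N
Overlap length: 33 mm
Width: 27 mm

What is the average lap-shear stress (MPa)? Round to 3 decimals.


Average shear stress = F / (overlap * width)
= 11718 / (33 * 27)
= 13.152 MPa

13.152


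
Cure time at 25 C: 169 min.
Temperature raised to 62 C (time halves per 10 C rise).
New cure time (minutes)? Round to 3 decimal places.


Acceleration factor = 2^(37/10) = 12.9960
New time = 169 / 12.9960 = 13.004 min

13.004


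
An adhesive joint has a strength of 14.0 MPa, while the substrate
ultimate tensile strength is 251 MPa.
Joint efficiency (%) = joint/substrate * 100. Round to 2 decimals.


Efficiency = 14.0 / 251 * 100
= 5.58%

5.58


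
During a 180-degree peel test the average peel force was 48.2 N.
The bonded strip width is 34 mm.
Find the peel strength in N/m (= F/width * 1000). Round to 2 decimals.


Peel strength = F/width * 1000
= 48.2 / 34 * 1000
= 1417.65 N/m

1417.65


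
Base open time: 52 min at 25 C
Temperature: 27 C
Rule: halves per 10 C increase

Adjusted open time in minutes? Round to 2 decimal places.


Acceleration = 2^((27-25)/10) = 1.1487
Open time = 52 / 1.1487 = 45.27 min

45.27


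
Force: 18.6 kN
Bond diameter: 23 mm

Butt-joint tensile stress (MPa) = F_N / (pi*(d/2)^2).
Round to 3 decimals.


F_N = 18.6 * 1000 = 18600.0 N
A = pi*(11.5)^2 = 415.4756 mm^2
stress = 18600.0 / 415.4756 = 44.768 MPa

44.768


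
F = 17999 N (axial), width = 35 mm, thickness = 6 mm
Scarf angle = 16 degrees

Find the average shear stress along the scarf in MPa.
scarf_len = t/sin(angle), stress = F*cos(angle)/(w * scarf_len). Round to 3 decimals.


scarf_len = 6/sin(16 deg) = 21.7677
cos(16 deg) = 0.961262
stress = 17999*0.961262/(35*21.7677) = 22.710 MPa

22.710


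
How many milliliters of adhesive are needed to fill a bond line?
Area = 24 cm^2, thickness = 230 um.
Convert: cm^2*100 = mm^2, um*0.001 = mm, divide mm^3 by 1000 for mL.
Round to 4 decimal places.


= (24 * 100) * (230 * 0.001) / 1000
= 0.5520 mL

0.5520


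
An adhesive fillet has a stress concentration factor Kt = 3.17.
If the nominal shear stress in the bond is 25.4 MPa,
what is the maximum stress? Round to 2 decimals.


Max stress = 25.4 * 3.17 = 80.52 MPa

80.52


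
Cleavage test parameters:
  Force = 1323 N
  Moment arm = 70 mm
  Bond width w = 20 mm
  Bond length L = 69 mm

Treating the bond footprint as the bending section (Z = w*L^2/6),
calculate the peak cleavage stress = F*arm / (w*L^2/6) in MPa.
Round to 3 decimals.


M = 1323 * 70 = 92610 N*mm
Z = 20 * 69^2 / 6 = 95220 / 6 mm^3
sigma = M / Z = 6 * 92610 / 95220 = 555660 / 95220
= 5.836 MPa

5.836


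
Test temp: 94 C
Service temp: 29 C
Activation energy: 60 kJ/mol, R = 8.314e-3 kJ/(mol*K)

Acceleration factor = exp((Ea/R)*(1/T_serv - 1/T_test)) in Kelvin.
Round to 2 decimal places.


AF = exp((60/0.008314)*(1/302.15 - 1/367.15))
= 68.62

68.62


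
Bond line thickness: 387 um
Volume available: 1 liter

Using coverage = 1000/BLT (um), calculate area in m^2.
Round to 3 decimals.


1 L = 1e6 mm^3, thickness = 387 um = 0.387 mm
Area = 1e6 / 0.387 mm^2 = (1e6 / 0.387) / 1e6 m^2 = 1000 / 387 m^2
= 2.584 m^2

2.584


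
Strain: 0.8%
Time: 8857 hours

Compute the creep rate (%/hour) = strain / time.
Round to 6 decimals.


Creep rate = 0.8 / 8857
= 0.000090 %/h

0.000090


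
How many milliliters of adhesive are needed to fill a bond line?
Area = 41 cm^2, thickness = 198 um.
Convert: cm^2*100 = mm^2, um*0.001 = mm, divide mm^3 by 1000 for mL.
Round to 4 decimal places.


= (41 * 100) * (198 * 0.001) / 1000
= 0.8118 mL

0.8118


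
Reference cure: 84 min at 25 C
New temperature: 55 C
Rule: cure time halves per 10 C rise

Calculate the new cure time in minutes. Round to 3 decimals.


factor = 2^((55-25)/10) = 8.0000
t_new = 84 / 8.0000 = 10.500 min

10.500


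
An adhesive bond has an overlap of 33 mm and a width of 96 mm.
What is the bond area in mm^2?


Bond area = overlap * width
= 33 * 96
= 3168 mm^2

3168


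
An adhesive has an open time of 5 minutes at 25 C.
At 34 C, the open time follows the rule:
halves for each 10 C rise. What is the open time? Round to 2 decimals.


Factor = 2^((34-25)/10) = 1.8661
Open time = 5 / 1.8661 = 2.68 min

2.68


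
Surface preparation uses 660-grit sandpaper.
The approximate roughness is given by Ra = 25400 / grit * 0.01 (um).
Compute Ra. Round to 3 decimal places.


Ra = 25400 / 660 * 0.01
= 254 / 660
= 0.385 um

0.385


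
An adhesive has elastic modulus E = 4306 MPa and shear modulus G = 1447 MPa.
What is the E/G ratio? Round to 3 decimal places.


E/G = 4306 / 1447 = 2.976

2.976


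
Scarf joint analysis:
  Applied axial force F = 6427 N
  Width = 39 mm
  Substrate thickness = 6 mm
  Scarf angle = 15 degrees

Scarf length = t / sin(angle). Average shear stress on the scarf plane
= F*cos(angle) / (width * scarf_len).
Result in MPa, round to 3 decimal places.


Scarf length = 6 / sin(15 deg) = 23.1822 mm
cos(15 deg) = 0.965926
Shear = 6427 * 0.965926 / (39 * 23.1822)
= 6.866 MPa

6.866


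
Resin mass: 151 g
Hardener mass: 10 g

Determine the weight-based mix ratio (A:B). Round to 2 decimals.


Ratio = 151 / 10 = 15.10

15.10


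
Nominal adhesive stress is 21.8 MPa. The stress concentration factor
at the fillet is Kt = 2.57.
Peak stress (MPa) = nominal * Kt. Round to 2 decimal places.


Peak = 21.8 * 2.57 = 56.03 MPa

56.03


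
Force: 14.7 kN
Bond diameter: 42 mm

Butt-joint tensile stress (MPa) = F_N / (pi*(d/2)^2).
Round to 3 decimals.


F_N = 14.7 * 1000 = 14700.0 N
A = pi*(21.0)^2 = 1385.4424 mm^2
stress = 14700.0 / 1385.4424 = 10.610 MPa

10.610


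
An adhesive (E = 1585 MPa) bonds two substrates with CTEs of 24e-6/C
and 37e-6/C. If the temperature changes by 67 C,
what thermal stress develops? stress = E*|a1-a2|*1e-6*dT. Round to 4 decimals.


Stress = 1585 * |24 - 37| * 1e-6 * 67
= 1.3805 MPa

1.3805


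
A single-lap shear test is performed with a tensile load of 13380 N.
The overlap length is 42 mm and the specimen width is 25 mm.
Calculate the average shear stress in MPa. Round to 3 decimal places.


Shear stress = F / (overlap * width)
= 13380 / (42 * 25)
= 13380 / 1050
= 12.743 MPa

12.743


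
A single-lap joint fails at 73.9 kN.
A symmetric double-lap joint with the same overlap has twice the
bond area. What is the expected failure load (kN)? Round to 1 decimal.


Double-lap load = 2 * 73.9 = 147.8 kN

147.8


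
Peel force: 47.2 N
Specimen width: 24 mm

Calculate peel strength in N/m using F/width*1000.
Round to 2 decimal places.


Peel strength = 47.2 / 24 * 1000 = 1966.67 N/m

1966.67


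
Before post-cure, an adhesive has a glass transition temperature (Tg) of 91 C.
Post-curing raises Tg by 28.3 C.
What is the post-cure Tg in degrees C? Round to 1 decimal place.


Tg_post = Tg_base + delta_Tg
= 91 + 28.3
= 119.3 C

119.3


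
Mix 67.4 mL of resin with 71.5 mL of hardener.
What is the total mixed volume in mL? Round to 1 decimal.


Total = 67.4 + 71.5 = 138.9 mL

138.9


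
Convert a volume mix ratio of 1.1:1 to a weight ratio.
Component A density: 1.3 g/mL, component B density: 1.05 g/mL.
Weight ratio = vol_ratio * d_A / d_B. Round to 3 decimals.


= 1.1 * 1.3 / 1.05 = 1.362

1.362


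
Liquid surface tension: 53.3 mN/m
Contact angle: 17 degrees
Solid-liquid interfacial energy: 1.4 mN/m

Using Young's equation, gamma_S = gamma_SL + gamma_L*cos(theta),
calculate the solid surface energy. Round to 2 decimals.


gamma_S = 1.4 + 53.3 * cos(17)
= 52.37 mN/m

52.37


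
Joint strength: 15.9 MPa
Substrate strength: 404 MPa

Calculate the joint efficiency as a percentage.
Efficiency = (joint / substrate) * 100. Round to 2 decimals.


Efficiency = (15.9 / 404) * 100 = 3.94%

3.94


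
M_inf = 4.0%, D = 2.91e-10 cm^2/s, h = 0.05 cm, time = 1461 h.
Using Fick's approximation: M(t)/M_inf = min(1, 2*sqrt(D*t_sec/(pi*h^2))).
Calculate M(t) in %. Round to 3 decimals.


t = 5259600 s
ratio = min(1, 2*sqrt(2.91e-10*5259600/(pi*0.0025)))
= 0.882893
M(t) = 4.0 * 0.882893 = 3.532%

3.532


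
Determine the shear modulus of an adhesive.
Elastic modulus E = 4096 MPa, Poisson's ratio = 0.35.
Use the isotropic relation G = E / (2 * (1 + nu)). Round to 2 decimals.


G = 4096 / (2*(1+0.35)) = 4096 / 2.70
= 1517.04 MPa

1517.04


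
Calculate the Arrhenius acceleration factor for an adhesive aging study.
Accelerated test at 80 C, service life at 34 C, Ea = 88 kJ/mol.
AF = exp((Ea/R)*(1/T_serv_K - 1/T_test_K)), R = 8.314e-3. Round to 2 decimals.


T_test = 353.15 K, T_serv = 307.15 K
Ea/R = 88 / 0.008314 = 10584.56
AF = exp(10584.56 * (1/307.15 - 1/353.15))
= 89.01

89.01


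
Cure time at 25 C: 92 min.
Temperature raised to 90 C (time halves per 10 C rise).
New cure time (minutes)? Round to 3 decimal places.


Acceleration factor = 2^(65/10) = 90.5097
New time = 92 / 90.5097 = 1.016 min

1.016


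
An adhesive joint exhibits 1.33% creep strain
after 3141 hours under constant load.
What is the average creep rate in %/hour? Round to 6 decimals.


Creep rate = strain / time
= 1.33 / 3141
= 0.000423 %/h

0.000423


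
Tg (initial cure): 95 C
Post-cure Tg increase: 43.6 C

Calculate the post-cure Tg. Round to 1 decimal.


Post-cure Tg = 95 + 43.6 = 138.6 C

138.6


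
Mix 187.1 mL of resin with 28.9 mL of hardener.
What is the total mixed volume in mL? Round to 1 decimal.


Total = 187.1 + 28.9 = 216.0 mL

216.0


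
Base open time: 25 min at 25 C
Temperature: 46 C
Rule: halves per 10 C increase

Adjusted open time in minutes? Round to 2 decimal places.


Acceleration = 2^((46-25)/10) = 4.2871
Open time = 25 / 4.2871 = 5.83 min

5.83


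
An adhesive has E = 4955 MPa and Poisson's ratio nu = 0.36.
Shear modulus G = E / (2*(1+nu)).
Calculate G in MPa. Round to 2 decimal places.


G = 4955 / (2*(1+0.36))
= 4955 / 2.72
= 1821.69 MPa

1821.69


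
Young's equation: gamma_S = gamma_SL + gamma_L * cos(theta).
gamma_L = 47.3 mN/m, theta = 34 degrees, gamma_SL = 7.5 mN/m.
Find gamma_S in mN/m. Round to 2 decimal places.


cos(34 deg) = 0.829038
gamma_S = 7.5 + 47.3 * 0.829038
= 46.71 mN/m

46.71


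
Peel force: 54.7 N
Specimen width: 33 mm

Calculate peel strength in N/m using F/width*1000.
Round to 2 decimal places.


Peel strength = 54.7 / 33 * 1000 = 1657.58 N/m

1657.58


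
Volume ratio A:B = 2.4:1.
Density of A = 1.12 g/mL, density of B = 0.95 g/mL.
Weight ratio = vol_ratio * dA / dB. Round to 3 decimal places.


Wt ratio = 2.4 * 1.12 / 0.95
= 2.829

2.829


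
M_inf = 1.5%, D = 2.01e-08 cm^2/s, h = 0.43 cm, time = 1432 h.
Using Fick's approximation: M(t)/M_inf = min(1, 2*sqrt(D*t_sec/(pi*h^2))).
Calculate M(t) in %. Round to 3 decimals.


t = 5155200 s
ratio = min(1, 2*sqrt(2.01e-08*5155200/(pi*0.1849)))
= 0.844710
M(t) = 1.5 * 0.844710 = 1.267%

1.267


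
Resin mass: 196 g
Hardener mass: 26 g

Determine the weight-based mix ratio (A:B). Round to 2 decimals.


Ratio = 196 / 26 = 7.54

7.54


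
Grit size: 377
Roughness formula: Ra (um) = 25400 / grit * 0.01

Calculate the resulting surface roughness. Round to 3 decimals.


Ra = 25400 / 377 * 0.01
= 0.674 um

0.674


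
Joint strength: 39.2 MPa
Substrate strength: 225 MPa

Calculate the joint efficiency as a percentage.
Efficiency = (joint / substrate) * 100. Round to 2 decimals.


Efficiency = (39.2 / 225) * 100 = 17.42%

17.42


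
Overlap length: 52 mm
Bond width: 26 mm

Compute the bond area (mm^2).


Bond area = 52 * 26 = 1352 mm^2

1352


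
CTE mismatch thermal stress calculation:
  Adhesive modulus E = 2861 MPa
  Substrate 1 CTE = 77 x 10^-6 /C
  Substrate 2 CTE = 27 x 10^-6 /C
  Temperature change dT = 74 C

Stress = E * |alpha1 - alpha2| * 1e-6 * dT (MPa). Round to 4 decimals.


delta_alpha = |77 - 27| = 50 x 10^-6/C
Stress = 2861 * 50e-6 * 74
= 10.5857 MPa

10.5857


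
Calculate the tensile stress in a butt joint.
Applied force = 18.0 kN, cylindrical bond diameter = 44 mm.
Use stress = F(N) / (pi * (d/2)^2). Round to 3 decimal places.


A = pi * 22.0^2 = 1520.5308 mm^2
sigma = 18000.0 / 1520.5308 = 11.838 MPa

11.838


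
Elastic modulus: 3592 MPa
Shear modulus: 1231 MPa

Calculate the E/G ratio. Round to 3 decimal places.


E / G = 3592 / 1231 = 2.918

2.918


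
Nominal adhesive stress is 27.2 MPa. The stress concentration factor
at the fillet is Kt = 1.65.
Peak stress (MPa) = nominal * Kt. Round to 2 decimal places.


Peak = 27.2 * 1.65 = 44.88 MPa

44.88


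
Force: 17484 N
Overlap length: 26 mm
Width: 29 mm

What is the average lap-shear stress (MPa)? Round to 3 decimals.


Average shear stress = F / (overlap * width)
= 17484 / (26 * 29)
= 23.188 MPa

23.188


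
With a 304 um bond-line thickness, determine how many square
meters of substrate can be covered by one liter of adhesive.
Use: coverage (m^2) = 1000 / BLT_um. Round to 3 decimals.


Coverage = 1000 / 304 = 3.289 m^2

3.289


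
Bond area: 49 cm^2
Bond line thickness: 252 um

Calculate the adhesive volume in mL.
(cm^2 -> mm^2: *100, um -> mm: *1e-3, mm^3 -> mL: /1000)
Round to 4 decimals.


V = 49*100 * 252*1e-3 / 1000
= 1.2348 mL

1.2348


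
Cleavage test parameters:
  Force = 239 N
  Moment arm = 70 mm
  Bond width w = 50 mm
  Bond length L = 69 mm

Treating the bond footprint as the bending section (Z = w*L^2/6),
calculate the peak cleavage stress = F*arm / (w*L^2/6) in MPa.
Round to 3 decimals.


M = 239 * 70 = 16730 N*mm
Z = 50 * 69^2 / 6 = 238050 / 6 mm^3
sigma = M / Z = 6 * 16730 / 238050 = 100380 / 238050
= 0.422 MPa

0.422


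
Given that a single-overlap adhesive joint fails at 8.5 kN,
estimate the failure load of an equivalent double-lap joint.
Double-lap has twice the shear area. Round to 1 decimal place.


Double-lap factor = 2
Expected load = 8.5 * 2 = 17.0 kN

17.0


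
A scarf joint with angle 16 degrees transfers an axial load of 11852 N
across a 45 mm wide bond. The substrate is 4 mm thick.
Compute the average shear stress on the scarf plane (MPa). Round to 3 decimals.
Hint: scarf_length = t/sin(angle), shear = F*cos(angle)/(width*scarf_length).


scarf_length = 4 / sin(16 deg) = 14.5118 mm
cos(16 deg) = 0.961262
shear stress = 11852 * 0.961262 / (45 * 14.5118)
= 17.446 MPa

17.446


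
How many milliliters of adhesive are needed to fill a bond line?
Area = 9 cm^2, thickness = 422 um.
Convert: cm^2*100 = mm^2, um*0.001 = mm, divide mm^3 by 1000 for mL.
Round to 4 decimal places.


= (9 * 100) * (422 * 0.001) / 1000
= 0.3798 mL

0.3798


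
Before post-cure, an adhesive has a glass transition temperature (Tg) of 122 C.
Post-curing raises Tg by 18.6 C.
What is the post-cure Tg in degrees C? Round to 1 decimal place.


Tg_post = Tg_base + delta_Tg
= 122 + 18.6
= 140.6 C

140.6


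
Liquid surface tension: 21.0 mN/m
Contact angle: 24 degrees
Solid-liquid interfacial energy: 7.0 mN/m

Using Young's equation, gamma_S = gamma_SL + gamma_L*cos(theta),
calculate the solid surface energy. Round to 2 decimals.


gamma_S = 7.0 + 21.0 * cos(24)
= 26.18 mN/m

26.18


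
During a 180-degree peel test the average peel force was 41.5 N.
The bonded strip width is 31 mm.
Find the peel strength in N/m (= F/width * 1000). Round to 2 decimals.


Peel strength = F/width * 1000
= 41.5 / 31 * 1000
= 1338.71 N/m

1338.71
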